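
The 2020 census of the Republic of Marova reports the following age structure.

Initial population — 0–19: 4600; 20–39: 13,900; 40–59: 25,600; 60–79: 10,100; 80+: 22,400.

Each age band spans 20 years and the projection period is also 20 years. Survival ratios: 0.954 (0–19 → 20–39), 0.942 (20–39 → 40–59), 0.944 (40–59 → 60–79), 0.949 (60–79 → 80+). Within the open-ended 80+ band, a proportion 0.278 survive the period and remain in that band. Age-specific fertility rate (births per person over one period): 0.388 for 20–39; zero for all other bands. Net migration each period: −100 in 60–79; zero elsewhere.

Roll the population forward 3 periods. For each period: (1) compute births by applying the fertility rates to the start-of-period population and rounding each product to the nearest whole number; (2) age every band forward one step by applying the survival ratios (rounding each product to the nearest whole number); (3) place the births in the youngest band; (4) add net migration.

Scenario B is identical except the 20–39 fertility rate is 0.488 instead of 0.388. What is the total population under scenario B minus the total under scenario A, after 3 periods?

2829

[period 1]
Births: 13900 × 0.388 = 5393
20–39: 4600 × 0.954 = 4388
40–59: 13900 × 0.942 = 13094
60–79: 25600 × 0.944 = 24166
80+: 10100 × 0.949 + 22400 × 0.278 = 9585 + 6227 = 15812
Net migration: 60–79 − 100 → 24066
End of period: [5393, 4388, 13094, 24066, 15812]
[period 2]
Births: 4388 × 0.388 = 1703
20–39: 5393 × 0.954 = 5145
40–59: 4388 × 0.942 = 4133
60–79: 13094 × 0.944 = 12361
80+: 24066 × 0.949 + 15812 × 0.278 = 22839 + 4396 = 27235
Net migration: 60–79 − 100 → 12261
End of period: [1703, 5145, 4133, 12261, 27235]
[period 3]
Births: 5145 × 0.388 = 1996
20–39: 1703 × 0.954 = 1625
40–59: 5145 × 0.942 = 4847
60–79: 4133 × 0.944 = 3902
80+: 12261 × 0.949 + 27235 × 0.278 = 11636 + 7571 = 19207
Net migration: 60–79 − 100 → 3802
End of period: [1996, 1625, 4847, 3802, 19207]
Scenario A total after 3 periods: 31477
Scenario B projection —
[period 1]
Births: 13900 × 0.488 = 6783
20–39: 4600 × 0.954 = 4388
40–59: 13900 × 0.942 = 13094
60–79: 25600 × 0.944 = 24166
80+: 10100 × 0.949 + 22400 × 0.278 = 9585 + 6227 = 15812
Net migration: 60–79 − 100 → 24066
End of period: [6783, 4388, 13094, 24066, 15812]
[period 2]
Births: 4388 × 0.488 = 2141
20–39: 6783 × 0.954 = 6471
40–59: 4388 × 0.942 = 4133
60–79: 13094 × 0.944 = 12361
80+: 24066 × 0.949 + 15812 × 0.278 = 22839 + 4396 = 27235
Net migration: 60–79 − 100 → 12261
End of period: [2141, 6471, 4133, 12261, 27235]
[period 3]
Births: 6471 × 0.488 = 3158
20–39: 2141 × 0.954 = 2043
40–59: 6471 × 0.942 = 6096
60–79: 4133 × 0.944 = 3902
80+: 12261 × 0.949 + 27235 × 0.278 = 11636 + 7571 = 19207
Net migration: 60–79 − 100 → 3802
End of period: [3158, 2043, 6096, 3802, 19207]
Scenario B total after 3 periods: 34306
Difference B − A = 34306 − 31477 = 2829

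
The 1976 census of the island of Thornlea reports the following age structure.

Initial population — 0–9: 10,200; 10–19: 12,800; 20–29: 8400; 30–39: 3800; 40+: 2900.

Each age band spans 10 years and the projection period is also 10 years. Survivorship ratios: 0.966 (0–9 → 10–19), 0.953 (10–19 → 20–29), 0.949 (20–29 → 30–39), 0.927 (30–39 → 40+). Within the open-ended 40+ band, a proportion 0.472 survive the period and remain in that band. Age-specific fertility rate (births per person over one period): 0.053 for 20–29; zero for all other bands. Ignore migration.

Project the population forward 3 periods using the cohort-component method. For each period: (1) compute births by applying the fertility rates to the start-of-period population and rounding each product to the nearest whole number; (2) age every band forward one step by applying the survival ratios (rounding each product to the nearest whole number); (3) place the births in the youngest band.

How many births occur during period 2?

Period 1:
Births: 8400 × 0.053 = 445
10–19: 10200 × 0.966 = 9853
20–29: 12800 × 0.953 = 12198
30–39: 8400 × 0.949 = 7972
40+: 3800 × 0.927 + 2900 × 0.472 = 3523 + 1369 = 4892
Giving 445 / 9853 / 12198 / 7972 / 4892.
Period 2:
Births: 12198 × 0.053 = 646
10–19: 445 × 0.966 = 430
20–29: 9853 × 0.953 = 9390
30–39: 12198 × 0.949 = 11576
40+: 7972 × 0.927 + 4892 × 0.472 = 7390 + 2309 = 9699
Giving 646 / 430 / 9390 / 11576 / 9699.

646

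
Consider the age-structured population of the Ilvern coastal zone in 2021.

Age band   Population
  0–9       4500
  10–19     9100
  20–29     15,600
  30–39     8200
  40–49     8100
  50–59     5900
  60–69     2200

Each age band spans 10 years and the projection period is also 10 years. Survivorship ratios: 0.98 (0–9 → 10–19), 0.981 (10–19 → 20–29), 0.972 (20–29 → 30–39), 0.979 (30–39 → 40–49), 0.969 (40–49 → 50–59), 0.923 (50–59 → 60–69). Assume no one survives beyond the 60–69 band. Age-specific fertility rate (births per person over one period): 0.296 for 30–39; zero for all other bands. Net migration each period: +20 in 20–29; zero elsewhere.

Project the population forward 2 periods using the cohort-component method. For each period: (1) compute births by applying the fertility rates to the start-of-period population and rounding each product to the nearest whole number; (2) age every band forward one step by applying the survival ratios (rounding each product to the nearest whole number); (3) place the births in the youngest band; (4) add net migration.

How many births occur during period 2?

Numbering the bands 1..7 from youngest to oldest:
After projecting period 1:
Births: 8200 * 0.296 = 2427
Band 2: 4500 * 0.98 = 4410
Band 3: 9100 * 0.981 = 8927
Band 4: 15600 * 0.972 = 15163
Band 5: 8200 * 0.979 = 8028
Band 6: 8100 * 0.969 = 7849
Band 7: 5900 * 0.923 = 5446
Net migration: Band 3 + 20 → 8947
→ [2427, 4410, 8947, 15163, 8028, 7849, 5446]
After projecting period 2:
Births: 15163 * 0.296 = 4488
Band 2: 2427 * 0.98 = 2378
Band 3: 4410 * 0.981 = 4326
Band 4: 8947 * 0.972 = 8696
Band 5: 15163 * 0.979 = 14845
Band 6: 8028 * 0.969 = 7779
Band 7: 7849 * 0.923 = 7245
Net migration: Band 3 + 20 → 4346
→ [4488, 2378, 4346, 8696, 14845, 7779, 7245]

4488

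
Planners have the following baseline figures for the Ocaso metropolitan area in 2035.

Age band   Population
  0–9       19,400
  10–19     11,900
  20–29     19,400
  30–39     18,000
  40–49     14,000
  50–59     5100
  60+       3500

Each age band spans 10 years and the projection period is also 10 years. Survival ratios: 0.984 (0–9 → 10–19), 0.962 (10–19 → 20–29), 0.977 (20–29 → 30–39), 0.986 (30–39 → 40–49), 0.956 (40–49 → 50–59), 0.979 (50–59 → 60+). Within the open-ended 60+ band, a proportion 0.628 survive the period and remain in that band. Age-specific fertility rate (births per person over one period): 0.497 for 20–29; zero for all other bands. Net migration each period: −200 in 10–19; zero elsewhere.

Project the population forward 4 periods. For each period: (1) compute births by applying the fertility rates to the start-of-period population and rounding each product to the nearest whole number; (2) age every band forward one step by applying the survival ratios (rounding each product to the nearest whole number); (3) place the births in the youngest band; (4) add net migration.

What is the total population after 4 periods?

— Period 1 —
Births: 19400 * 0.497 = 9642
10–19: 19400 * 0.984 = 19090
20–29: 11900 * 0.962 = 11448
30–39: 19400 * 0.977 = 18954
40–49: 18000 * 0.986 = 17748
50–59: 14000 * 0.956 = 13384
60+: 5100 * 0.979 + 3500 * 0.628 = 4993 + 2198 = 7191
Net migration: 10–19 − 200 → 18890
Population now: 0–9=9642, 10–19=18890, 20–29=11448, 30–39=18954, 40–49=17748, 50–59=13384, 60+=7191
— Period 2 —
Births: 11448 * 0.497 = 5690
10–19: 9642 * 0.984 = 9488
20–29: 18890 * 0.962 = 18172
30–39: 11448 * 0.977 = 11185
40–49: 18954 * 0.986 = 18689
50–59: 17748 * 0.956 = 16967
60+: 13384 * 0.979 + 7191 * 0.628 = 13103 + 4516 = 17619
Net migration: 10–19 − 200 → 9288
Population now: 0–9=5690, 10–19=9288, 20–29=18172, 30–39=11185, 40–49=18689, 50–59=16967, 60+=17619
— Period 3 —
Births: 18172 * 0.497 = 9031
10–19: 5690 * 0.984 = 5599
20–29: 9288 * 0.962 = 8935
30–39: 18172 * 0.977 = 17754
40–49: 11185 * 0.986 = 11028
50–59: 18689 * 0.956 = 17867
60+: 16967 * 0.979 + 17619 * 0.628 = 16611 + 11065 = 27676
Net migration: 10–19 − 200 → 5399
Population now: 0–9=9031, 10–19=5399, 20–29=8935, 30–39=17754, 40–49=11028, 50–59=17867, 60+=27676
— Period 4 —
Births: 8935 * 0.497 = 4441
10–19: 9031 * 0.984 = 8887
20–29: 5399 * 0.962 = 5194
30–39: 8935 * 0.977 = 8729
40–49: 17754 * 0.986 = 17505
50–59: 11028 * 0.956 = 10543
60+: 17867 * 0.979 + 27676 * 0.628 = 17492 + 17381 = 34873
Net migration: 10–19 − 200 → 8687
Population now: 0–9=4441, 10–19=8687, 20–29=5194, 30–39=8729, 40–49=17505, 50–59=10543, 60+=34873
Total after period 4: 4441 + 8687 + 5194 + 8729 + 17505 + 10543 + 34873 = 89972

89972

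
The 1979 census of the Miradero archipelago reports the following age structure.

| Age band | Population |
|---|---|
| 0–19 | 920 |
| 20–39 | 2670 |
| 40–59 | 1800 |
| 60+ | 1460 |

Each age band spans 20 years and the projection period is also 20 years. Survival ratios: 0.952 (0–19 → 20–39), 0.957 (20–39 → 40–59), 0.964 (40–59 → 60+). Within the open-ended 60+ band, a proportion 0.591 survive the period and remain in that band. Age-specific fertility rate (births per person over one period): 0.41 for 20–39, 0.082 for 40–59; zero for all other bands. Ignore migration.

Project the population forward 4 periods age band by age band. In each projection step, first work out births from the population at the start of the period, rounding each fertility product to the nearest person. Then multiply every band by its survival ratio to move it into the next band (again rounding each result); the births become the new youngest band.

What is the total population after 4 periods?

4326

Period 1:
Births: 2670 * 0.41 = 1095 ; 1800 * 0.082 = 148 ⇒ total 1243
20–39: 920 * 0.952 = 876
40–59: 2670 * 0.957 = 2555
60+: 1800 * 0.964 + 1460 * 0.591 = 1735 + 863 = 2598
Population now: 0–19=1243, 20–39=876, 40–59=2555, 60+=2598
Period 2:
Births: 876 * 0.41 = 359 ; 2555 * 0.082 = 210 ⇒ total 569
20–39: 1243 * 0.952 = 1183
40–59: 876 * 0.957 = 838
60+: 2555 * 0.964 + 2598 * 0.591 = 2463 + 1535 = 3998
Population now: 0–19=569, 20–39=1183, 40–59=838, 60+=3998
Period 3:
Births: 1183 * 0.41 = 485 ; 838 * 0.082 = 69 ⇒ total 554
20–39: 569 * 0.952 = 542
40–59: 1183 * 0.957 = 1132
60+: 838 * 0.964 + 3998 * 0.591 = 808 + 2363 = 3171
Population now: 0–19=554, 20–39=542, 40–59=1132, 60+=3171
Period 4:
Births: 542 * 0.41 = 222 ; 1132 * 0.082 = 93 ⇒ total 315
20–39: 554 * 0.952 = 527
40–59: 542 * 0.957 = 519
60+: 1132 * 0.964 + 3171 * 0.591 = 1091 + 1874 = 2965
Population now: 0–19=315, 20–39=527, 40–59=519, 60+=2965
Total after period 4: 315 + 527 + 519 + 2965 = 4326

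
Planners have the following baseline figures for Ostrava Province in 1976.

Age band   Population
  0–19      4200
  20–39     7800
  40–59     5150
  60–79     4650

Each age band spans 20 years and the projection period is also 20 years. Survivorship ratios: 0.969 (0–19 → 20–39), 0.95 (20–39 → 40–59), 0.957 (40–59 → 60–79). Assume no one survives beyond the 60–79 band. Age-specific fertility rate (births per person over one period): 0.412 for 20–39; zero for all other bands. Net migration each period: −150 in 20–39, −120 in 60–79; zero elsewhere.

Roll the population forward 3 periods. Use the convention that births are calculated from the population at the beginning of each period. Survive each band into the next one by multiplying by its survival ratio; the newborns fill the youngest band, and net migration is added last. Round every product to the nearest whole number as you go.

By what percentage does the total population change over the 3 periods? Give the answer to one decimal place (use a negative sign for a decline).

-59.2

Numbering the bands 1..4 from youngest to oldest:
[period 1]
Births: 7800 × 0.412 = 3214
Band 2: 4200 × 0.969 = 4070
Band 3: 7800 × 0.95 = 7410
Band 4: 5150 × 0.957 = 4929
Net migration: Band 2 − 150 → 3920; Band 4 − 120 → 4809
→ [3214, 3920, 7410, 4809]
[period 2]
Births: 3920 × 0.412 = 1615
Band 2: 3214 × 0.969 = 3114
Band 3: 3920 × 0.95 = 3724
Band 4: 7410 × 0.957 = 7091
Net migration: Band 2 − 150 → 2964; Band 4 − 120 → 6971
→ [1615, 2964, 3724, 6971]
[period 3]
Births: 2964 × 0.412 = 1221
Band 2: 1615 × 0.969 = 1565
Band 3: 2964 × 0.95 = 2816
Band 4: 3724 × 0.957 = 3564
Net migration: Band 2 − 150 → 1415; Band 4 − 120 → 3444
→ [1221, 1415, 2816, 3444]
Total: 21800 → 8896; change = -12904; percentage change = -59.2%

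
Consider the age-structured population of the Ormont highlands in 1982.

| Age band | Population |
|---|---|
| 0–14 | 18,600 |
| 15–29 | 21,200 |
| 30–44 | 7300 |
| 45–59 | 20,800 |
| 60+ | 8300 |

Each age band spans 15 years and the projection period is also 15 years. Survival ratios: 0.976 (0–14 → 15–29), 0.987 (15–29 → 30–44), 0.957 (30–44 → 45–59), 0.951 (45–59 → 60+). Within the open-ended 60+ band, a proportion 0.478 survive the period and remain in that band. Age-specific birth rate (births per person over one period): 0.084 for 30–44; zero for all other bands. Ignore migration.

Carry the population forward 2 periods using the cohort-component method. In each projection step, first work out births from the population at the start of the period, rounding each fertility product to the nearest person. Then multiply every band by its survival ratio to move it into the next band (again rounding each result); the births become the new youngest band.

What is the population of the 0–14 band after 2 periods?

Let group 1 be 0–14 through group 5 = 60+.
Period 1:
Births: 7300 × 0.084 = 613
Group 2: 18600 × 0.976 = 18154
Group 3: 21200 × 0.987 = 20924
Group 4: 7300 × 0.957 = 6986
Group 5: 20800 × 0.951 + 8300 × 0.478 = 19781 + 3967 = 23748
Population now: 0–14=613, 15–29=18154, 30–44=20924, 45–59=6986, 60+=23748
Period 2:
Births: 20924 × 0.084 = 1758
Group 2: 613 × 0.976 = 598
Group 3: 18154 × 0.987 = 17918
Group 4: 20924 × 0.957 = 20024
Group 5: 6986 × 0.951 + 23748 × 0.478 = 6644 + 11352 = 17996
Population now: 0–14=1758, 15–29=598, 30–44=17918, 45–59=20024, 60+=17996

1758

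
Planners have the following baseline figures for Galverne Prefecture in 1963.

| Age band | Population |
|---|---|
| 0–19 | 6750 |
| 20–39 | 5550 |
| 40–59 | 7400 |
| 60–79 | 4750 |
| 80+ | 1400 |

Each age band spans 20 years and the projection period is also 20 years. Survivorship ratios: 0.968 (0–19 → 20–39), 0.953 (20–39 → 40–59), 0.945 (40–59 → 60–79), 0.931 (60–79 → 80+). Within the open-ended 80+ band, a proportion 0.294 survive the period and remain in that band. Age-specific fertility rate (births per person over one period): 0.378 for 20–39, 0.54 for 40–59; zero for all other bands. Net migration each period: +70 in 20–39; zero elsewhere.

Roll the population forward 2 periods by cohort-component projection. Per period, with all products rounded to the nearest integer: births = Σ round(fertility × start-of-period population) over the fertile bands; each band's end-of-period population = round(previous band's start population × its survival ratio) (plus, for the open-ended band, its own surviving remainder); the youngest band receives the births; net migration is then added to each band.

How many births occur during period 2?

5352

Call the bands 1 to 5, youngest first.
Period 1:
Births: 5550 * 0.378 = 2098, 7400 * 0.54 = 3996 → total 6094
Band 2: 6750 * 0.968 = 6534
Band 3: 5550 * 0.953 = 5289
Band 4: 7400 * 0.945 = 6993
Band 5: 4750 * 0.931 + 1400 * 0.294 = 4422 + 412 = 4834
Net migration: Band 2 + 70 → 6604
→ [6094, 6604, 5289, 6993, 4834]
Period 2:
Births: 6604 * 0.378 = 2496, 5289 * 0.54 = 2856 → total 5352
Band 2: 6094 * 0.968 = 5899
Band 3: 6604 * 0.953 = 6294
Band 4: 5289 * 0.945 = 4998
Band 5: 6993 * 0.931 + 4834 * 0.294 = 6510 + 1421 = 7931
Net migration: Band 2 + 70 → 5969
→ [5352, 5969, 6294, 4998, 7931]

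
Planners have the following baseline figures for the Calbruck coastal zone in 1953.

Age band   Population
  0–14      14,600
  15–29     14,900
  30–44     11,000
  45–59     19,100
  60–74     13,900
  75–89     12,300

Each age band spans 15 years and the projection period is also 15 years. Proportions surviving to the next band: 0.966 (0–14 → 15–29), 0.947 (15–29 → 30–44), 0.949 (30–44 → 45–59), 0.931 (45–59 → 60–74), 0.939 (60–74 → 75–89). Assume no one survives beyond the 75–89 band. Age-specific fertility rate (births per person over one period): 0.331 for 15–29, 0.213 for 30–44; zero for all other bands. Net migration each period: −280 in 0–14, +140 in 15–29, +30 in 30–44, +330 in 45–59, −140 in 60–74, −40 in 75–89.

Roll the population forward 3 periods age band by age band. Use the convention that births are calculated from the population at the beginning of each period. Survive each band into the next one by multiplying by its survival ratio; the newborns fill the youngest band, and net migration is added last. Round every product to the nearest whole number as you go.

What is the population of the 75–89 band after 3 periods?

9243

Numbering the groups 1..6 from youngest to oldest:
— Period 1 —
Births: 14900 × 0.331 = 4932, 11000 × 0.213 = 2343 → total 7275
Group 2: 14600 × 0.966 = 14104
Group 3: 14900 × 0.947 = 14110
Group 4: 11000 × 0.949 = 10439
Group 5: 19100 × 0.931 = 17782
Group 6: 13900 × 0.939 = 13052
Net migration: Group 1 − 280 → 6995; Group 2 + 140 → 14244; Group 3 + 30 → 14140; Group 4 + 330 → 10769; Group 5 − 140 → 17642; Group 6 − 40 → 13012
Population now: 0–14=6995, 15–29=14244, 30–44=14140, 45–59=10769, 60–74=17642, 75–89=13012
— Period 2 —
Births: 14244 × 0.331 = 4715, 14140 × 0.213 = 3012 → total 7727
Group 2: 6995 × 0.966 = 6757
Group 3: 14244 × 0.947 = 13489
Group 4: 14140 × 0.949 = 13419
Group 5: 10769 × 0.931 = 10026
Group 6: 17642 × 0.939 = 16566
Net migration: Group 1 − 280 → 7447; Group 2 + 140 → 6897; Group 3 + 30 → 13519; Group 4 + 330 → 13749; Group 5 − 140 → 9886; Group 6 − 40 → 16526
Population now: 0–14=7447, 15–29=6897, 30–44=13519, 45–59=13749, 60–74=9886, 75–89=16526
— Period 3 —
Births: 6897 × 0.331 = 2283, 13519 × 0.213 = 2880 → total 5163
Group 2: 7447 × 0.966 = 7194
Group 3: 6897 × 0.947 = 6531
Group 4: 13519 × 0.949 = 12830
Group 5: 13749 × 0.931 = 12800
Group 6: 9886 × 0.939 = 9283
Net migration: Group 1 − 280 → 4883; Group 2 + 140 → 7334; Group 3 + 30 → 6561; Group 4 + 330 → 13160; Group 5 − 140 → 12660; Group 6 − 40 → 9243
Population now: 0–14=4883, 15–29=7334, 30–44=6561, 45–59=13160, 60–74=12660, 75–89=9243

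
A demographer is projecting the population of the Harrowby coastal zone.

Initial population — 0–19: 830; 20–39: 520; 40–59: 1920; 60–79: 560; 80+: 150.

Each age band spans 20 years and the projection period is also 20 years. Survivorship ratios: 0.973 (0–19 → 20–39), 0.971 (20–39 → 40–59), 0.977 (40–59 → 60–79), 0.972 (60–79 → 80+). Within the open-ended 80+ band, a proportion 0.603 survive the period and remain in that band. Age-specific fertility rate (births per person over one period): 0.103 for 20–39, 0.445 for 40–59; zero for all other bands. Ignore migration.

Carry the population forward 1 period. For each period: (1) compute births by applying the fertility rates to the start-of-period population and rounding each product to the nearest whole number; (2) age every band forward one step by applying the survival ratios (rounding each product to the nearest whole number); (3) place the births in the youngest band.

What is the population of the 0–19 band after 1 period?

(Groups numbered youngest = 1 to oldest = 5.)
Period 1.
Births: 520 × 0.103 = 54, 1920 × 0.445 = 854 → 908
Group 2: 830 × 0.973 = 808
Group 3: 520 × 0.971 = 505
Group 4: 1920 × 0.977 = 1876
Group 5: 560 × 0.972 + 150 × 0.603 = 544 + 90 = 634
End of period: [908, 808, 505, 1876, 634]

908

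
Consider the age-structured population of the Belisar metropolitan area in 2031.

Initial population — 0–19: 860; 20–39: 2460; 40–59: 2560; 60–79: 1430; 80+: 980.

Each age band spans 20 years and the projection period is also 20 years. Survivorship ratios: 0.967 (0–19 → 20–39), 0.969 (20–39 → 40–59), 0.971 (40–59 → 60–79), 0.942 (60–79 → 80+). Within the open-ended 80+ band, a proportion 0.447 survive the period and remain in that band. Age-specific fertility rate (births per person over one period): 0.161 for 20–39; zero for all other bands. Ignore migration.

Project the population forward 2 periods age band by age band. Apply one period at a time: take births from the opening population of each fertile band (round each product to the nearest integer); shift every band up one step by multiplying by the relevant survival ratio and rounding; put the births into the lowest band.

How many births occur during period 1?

— Period 1 —
Births: 2460 × 0.161 = 396
20–39: 860 × 0.967 = 832
40–59: 2460 × 0.969 = 2384
60–79: 2560 × 0.971 = 2486
80+: 1430 × 0.942 + 980 × 0.447 = 1347 + 438 = 1785
→ [396, 832, 2384, 2486, 1785]

396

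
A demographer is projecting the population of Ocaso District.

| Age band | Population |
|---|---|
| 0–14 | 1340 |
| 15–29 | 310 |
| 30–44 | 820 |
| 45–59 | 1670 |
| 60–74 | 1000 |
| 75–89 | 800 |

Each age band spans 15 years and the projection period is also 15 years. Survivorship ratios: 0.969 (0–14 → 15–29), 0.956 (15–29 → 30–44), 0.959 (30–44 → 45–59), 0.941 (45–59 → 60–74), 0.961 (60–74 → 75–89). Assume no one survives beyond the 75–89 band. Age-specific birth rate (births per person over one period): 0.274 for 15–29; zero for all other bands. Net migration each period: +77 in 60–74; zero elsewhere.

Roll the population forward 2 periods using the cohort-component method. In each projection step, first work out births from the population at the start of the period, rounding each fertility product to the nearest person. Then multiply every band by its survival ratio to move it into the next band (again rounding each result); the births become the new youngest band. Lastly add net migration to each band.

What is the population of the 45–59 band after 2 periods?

284

Numbering the groups 1..6 from youngest to oldest:
Period 1:
Births: 310 × 0.274 = 85
Group 2: 1340 × 0.969 = 1298
Group 3: 310 × 0.956 = 296
Group 4: 820 × 0.959 = 786
Group 5: 1670 × 0.941 = 1571
Group 6: 1000 × 0.961 = 961
Net migration: Group 5 + 77 → 1648
→ [85, 1298, 296, 786, 1648, 961]
Period 2:
Births: 1298 × 0.274 = 356
Group 2: 85 × 0.969 = 82
Group 3: 1298 × 0.956 = 1241
Group 4: 296 × 0.959 = 284
Group 5: 786 × 0.941 = 740
Group 6: 1648 × 0.961 = 1584
Net migration: Group 5 + 77 → 817
→ [356, 82, 1241, 284, 817, 1584]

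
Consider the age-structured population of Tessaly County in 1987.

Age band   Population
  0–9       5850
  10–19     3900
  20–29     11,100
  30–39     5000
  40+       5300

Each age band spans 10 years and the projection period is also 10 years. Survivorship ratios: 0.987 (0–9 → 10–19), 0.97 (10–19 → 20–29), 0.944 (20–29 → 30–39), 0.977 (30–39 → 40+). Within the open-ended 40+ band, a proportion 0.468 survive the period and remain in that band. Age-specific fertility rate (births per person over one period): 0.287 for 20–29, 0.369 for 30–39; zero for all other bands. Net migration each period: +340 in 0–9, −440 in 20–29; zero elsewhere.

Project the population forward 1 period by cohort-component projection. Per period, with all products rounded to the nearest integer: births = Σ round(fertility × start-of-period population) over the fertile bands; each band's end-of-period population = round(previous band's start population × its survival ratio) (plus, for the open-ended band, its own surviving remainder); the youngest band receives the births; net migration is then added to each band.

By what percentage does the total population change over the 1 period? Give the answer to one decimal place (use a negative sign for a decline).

— Period 1 —
Births: 11100 × 0.287 = 3186, 5000 × 0.369 = 1845 → 5031
10–19: 5850 × 0.987 = 5774
20–29: 3900 × 0.97 = 3783
30–39: 11100 × 0.944 = 10478
40+: 5000 × 0.977 + 5300 × 0.468 = 4885 + 2480 = 7365
Net migration: 0–9 + 340 → 5371; 20–29 − 440 → 3343
End of period: [5371, 5774, 3343, 10478, 7365]
Total: 31150 → 32331; change = 1181; percentage change = 3.8%

3.8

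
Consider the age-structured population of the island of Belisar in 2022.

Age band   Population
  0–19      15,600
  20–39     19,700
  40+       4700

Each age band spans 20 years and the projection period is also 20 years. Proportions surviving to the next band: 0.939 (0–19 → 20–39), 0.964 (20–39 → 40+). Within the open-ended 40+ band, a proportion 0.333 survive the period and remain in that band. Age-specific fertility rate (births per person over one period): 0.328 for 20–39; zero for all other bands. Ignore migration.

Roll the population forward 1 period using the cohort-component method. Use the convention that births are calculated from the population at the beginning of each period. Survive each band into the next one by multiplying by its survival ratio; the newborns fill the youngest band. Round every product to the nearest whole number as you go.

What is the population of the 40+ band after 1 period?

20556

(Bands numbered youngest = 1 to oldest = 3.)
[period 1]
Births: 19700 × 0.328 = 6462
Band 2: 15600 × 0.939 = 14648
Band 3: 19700 × 0.964 + 4700 × 0.333 = 18991 + 1565 = 20556
→ [6462, 14648, 20556]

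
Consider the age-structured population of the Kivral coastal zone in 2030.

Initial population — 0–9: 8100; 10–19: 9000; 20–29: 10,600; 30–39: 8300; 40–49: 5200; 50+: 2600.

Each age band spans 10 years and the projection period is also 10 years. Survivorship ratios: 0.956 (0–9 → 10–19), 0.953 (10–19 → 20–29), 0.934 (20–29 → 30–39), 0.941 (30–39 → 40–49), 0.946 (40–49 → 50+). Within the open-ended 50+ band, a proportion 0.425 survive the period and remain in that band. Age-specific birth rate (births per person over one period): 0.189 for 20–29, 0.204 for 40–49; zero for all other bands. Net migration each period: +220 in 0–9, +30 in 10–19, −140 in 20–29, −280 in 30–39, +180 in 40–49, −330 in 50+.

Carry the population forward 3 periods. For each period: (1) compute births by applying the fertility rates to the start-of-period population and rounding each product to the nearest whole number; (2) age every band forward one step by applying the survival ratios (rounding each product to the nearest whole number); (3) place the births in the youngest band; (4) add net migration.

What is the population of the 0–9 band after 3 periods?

3477

After projecting period 1:
Births: 10600 × 0.189 = 2003 ; 5200 × 0.204 = 1061 → 3064
10–19: 8100 × 0.956 = 7744
20–29: 9000 × 0.953 = 8577
30–39: 10600 × 0.934 = 9900
40–49: 8300 × 0.941 = 7810
50+: 5200 × 0.946 + 2600 × 0.425 = 4919 + 1105 = 6024
Net migration: 0–9 + 220 → 3284; 10–19 + 30 → 7774; 20–29 − 140 → 8437; 30–39 − 280 → 9620; 40–49 + 180 → 7990; 50+ − 330 → 5694
Giving 3284 / 7774 / 8437 / 9620 / 7990 / 5694.
After projecting period 2:
Births: 8437 × 0.189 = 1595 ; 7990 × 0.204 = 1630 → 3225
10–19: 3284 × 0.956 = 3140
20–29: 7774 × 0.953 = 7409
30–39: 8437 × 0.934 = 7880
40–49: 9620 × 0.941 = 9052
50+: 7990 × 0.946 + 5694 × 0.425 = 7559 + 2420 = 9979
Net migration: 0–9 + 220 → 3445; 10–19 + 30 → 3170; 20–29 − 140 → 7269; 30–39 − 280 → 7600; 40–49 + 180 → 9232; 50+ − 330 → 9649
Giving 3445 / 3170 / 7269 / 7600 / 9232 / 9649.
After projecting period 3:
Births: 7269 × 0.189 = 1374 ; 9232 × 0.204 = 1883 → 3257
10–19: 3445 × 0.956 = 3293
20–29: 3170 × 0.953 = 3021
30–39: 7269 × 0.934 = 6789
40–49: 7600 × 0.941 = 7152
50+: 9232 × 0.946 + 9649 × 0.425 = 8733 + 4101 = 12834
Net migration: 0–9 + 220 → 3477; 10–19 + 30 → 3323; 20–29 − 140 → 2881; 30–39 − 280 → 6509; 40–49 + 180 → 7332; 50+ − 330 → 12504
Giving 3477 / 3323 / 2881 / 6509 / 7332 / 12504.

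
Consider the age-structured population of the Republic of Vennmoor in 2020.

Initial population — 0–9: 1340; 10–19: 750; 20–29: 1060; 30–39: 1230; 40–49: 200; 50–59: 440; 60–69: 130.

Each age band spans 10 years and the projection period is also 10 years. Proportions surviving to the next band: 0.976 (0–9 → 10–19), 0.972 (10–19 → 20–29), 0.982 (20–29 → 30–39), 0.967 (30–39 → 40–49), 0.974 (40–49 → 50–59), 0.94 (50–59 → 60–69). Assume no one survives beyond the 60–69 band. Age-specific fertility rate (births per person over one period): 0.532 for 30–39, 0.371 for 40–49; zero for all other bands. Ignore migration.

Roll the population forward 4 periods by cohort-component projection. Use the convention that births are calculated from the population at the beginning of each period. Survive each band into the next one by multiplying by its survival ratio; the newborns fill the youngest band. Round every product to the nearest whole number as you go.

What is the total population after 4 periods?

(Groups numbered youngest = 1 to oldest = 7.)
— Period 1 —
Births: 1230 × 0.532 = 654  |  200 × 0.371 = 74 — total 728
Group 2: 1340 × 0.976 = 1308
Group 3: 750 × 0.972 = 729
Group 4: 1060 × 0.982 = 1041
Group 5: 1230 × 0.967 = 1189
Group 6: 200 × 0.974 = 195
Group 7: 440 × 0.94 = 414
→ [728, 1308, 729, 1041, 1189, 195, 414]
— Period 2 —
Births: 1041 × 0.532 = 554  |  1189 × 0.371 = 441 — total 995
Group 2: 728 × 0.976 = 711
Group 3: 1308 × 0.972 = 1271
Group 4: 729 × 0.982 = 716
Group 5: 1041 × 0.967 = 1007
Group 6: 1189 × 0.974 = 1158
Group 7: 195 × 0.94 = 183
→ [995, 711, 1271, 716, 1007, 1158, 183]
— Period 3 —
Births: 716 × 0.532 = 381  |  1007 × 0.371 = 374 — total 755
Group 2: 995 × 0.976 = 971
Group 3: 711 × 0.972 = 691
Group 4: 1271 × 0.982 = 1248
Group 5: 716 × 0.967 = 692
Group 6: 1007 × 0.974 = 981
Group 7: 1158 × 0.94 = 1089
→ [755, 971, 691, 1248, 692, 981, 1089]
— Period 4 —
Births: 1248 × 0.532 = 664  |  692 × 0.371 = 257 — total 921
Group 2: 755 × 0.976 = 737
Group 3: 971 × 0.972 = 944
Group 4: 691 × 0.982 = 679
Group 5: 1248 × 0.967 = 1207
Group 6: 692 × 0.974 = 674
Group 7: 981 × 0.94 = 922
→ [921, 737, 944, 679, 1207, 674, 922]
Total after period 4: 921 + 737 + 944 + 679 + 1207 + 674 + 922 = 6084

6084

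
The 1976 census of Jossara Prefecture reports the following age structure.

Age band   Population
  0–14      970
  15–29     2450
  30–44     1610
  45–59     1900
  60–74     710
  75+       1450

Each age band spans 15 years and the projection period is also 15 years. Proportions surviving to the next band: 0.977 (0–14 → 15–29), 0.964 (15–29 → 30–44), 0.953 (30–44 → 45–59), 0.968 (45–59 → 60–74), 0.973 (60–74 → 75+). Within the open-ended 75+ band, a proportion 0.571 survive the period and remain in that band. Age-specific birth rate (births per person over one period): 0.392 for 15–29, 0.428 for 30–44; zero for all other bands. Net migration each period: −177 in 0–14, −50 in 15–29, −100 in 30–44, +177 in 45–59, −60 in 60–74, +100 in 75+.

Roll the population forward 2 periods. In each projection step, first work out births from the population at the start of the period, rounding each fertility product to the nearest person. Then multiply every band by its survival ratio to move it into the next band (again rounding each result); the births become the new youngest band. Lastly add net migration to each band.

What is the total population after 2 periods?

[period 1]
Births: 2450 × 0.392 = 960, 1610 × 0.428 = 689 ⇒ total 1649
15–29: 970 × 0.977 = 948
30–44: 2450 × 0.964 = 2362
45–59: 1610 × 0.953 = 1534
60–74: 1900 × 0.968 = 1839
75+: 710 × 0.973 + 1450 × 0.571 = 691 + 828 = 1519
Net migration: 0–14 − 177 → 1472; 15–29 − 50 → 898; 30–44 − 100 → 2262; 45–59 + 177 → 1711; 60–74 − 60 → 1779; 75+ + 100 → 1619
→ [1472, 898, 2262, 1711, 1779, 1619]
[period 2]
Births: 898 × 0.392 = 352, 2262 × 0.428 = 968 ⇒ total 1320
15–29: 1472 × 0.977 = 1438
30–44: 898 × 0.964 = 866
45–59: 2262 × 0.953 = 2156
60–74: 1711 × 0.968 = 1656
75+: 1779 × 0.973 + 1619 × 0.571 = 1731 + 924 = 2655
Net migration: 0–14 − 177 → 1143; 15–29 − 50 → 1388; 30–44 − 100 → 766; 45–59 + 177 → 2333; 60–74 − 60 → 1596; 75+ + 100 → 2755
→ [1143, 1388, 766, 2333, 1596, 2755]
Total after period 2: 1143 + 1388 + 766 + 2333 + 1596 + 2755 = 9981

9981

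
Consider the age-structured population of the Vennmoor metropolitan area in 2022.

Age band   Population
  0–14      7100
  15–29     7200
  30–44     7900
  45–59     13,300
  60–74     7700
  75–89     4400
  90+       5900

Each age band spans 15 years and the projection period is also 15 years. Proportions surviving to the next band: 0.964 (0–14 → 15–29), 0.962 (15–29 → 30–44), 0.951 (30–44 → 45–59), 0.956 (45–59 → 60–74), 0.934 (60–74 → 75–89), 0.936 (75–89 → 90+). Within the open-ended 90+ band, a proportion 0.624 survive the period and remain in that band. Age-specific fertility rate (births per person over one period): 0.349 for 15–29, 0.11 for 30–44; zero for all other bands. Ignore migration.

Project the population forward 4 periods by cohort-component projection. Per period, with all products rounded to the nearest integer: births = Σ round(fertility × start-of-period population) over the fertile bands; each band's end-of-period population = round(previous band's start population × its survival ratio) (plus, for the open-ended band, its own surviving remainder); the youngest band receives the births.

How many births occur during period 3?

1862

Let band 1 be 0–14 through band 7 = 90+.
Period 1:
Births: 7200 × 0.349 = 2513 ; 7900 × 0.11 = 869 → 3382
Band 2: 7100 × 0.964 = 6844
Band 3: 7200 × 0.962 = 6926
Band 4: 7900 × 0.951 = 7513
Band 5: 13300 × 0.956 = 12715
Band 6: 7700 × 0.934 = 7192
Band 7: 4400 × 0.936 + 5900 × 0.624 = 4118 + 3682 = 7800
Population now: 0–14=3382, 15–29=6844, 30–44=6926, 45–59=7513, 60–74=12715, 75–89=7192, 90+=7800
Period 2:
Births: 6844 × 0.349 = 2389 ; 6926 × 0.11 = 762 → 3151
Band 2: 3382 × 0.964 = 3260
Band 3: 6844 × 0.962 = 6584
Band 4: 6926 × 0.951 = 6587
Band 5: 7513 × 0.956 = 7182
Band 6: 12715 × 0.934 = 11876
Band 7: 7192 × 0.936 + 7800 × 0.624 = 6732 + 4867 = 11599
Population now: 0–14=3151, 15–29=3260, 30–44=6584, 45–59=6587, 60–74=7182, 75–89=11876, 90+=11599
Period 3:
Births: 3260 × 0.349 = 1138 ; 6584 × 0.11 = 724 → 1862
Band 2: 3151 × 0.964 = 3038
Band 3: 3260 × 0.962 = 3136
Band 4: 6584 × 0.951 = 6261
Band 5: 6587 × 0.956 = 6297
Band 6: 7182 × 0.934 = 6708
Band 7: 11876 × 0.936 + 11599 × 0.624 = 11116 + 7238 = 18354
Population now: 0–14=1862, 15–29=3038, 30–44=3136, 45–59=6261, 60–74=6297, 75–89=6708, 90+=18354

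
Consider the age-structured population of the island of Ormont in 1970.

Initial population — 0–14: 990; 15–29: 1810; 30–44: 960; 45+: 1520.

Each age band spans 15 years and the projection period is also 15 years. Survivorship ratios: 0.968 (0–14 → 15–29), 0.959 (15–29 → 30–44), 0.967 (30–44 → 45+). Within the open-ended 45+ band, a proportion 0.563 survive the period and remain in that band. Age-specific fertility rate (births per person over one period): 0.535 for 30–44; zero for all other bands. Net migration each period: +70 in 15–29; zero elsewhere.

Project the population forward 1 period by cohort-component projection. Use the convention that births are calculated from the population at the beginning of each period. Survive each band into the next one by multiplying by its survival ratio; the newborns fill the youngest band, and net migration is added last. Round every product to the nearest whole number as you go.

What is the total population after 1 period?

Let band 1 be 0–14 through band 4 = 45+.
[period 1]
Births: 960 * 0.535 = 514
Band 2: 990 * 0.968 = 958
Band 3: 1810 * 0.959 = 1736
Band 4: 960 * 0.967 + 1520 * 0.563 = 928 + 856 = 1784
Net migration: Band 2 + 70 → 1028
→ [514, 1028, 1736, 1784]
Total after period 1: 514 + 1028 + 1736 + 1784 = 5062

5062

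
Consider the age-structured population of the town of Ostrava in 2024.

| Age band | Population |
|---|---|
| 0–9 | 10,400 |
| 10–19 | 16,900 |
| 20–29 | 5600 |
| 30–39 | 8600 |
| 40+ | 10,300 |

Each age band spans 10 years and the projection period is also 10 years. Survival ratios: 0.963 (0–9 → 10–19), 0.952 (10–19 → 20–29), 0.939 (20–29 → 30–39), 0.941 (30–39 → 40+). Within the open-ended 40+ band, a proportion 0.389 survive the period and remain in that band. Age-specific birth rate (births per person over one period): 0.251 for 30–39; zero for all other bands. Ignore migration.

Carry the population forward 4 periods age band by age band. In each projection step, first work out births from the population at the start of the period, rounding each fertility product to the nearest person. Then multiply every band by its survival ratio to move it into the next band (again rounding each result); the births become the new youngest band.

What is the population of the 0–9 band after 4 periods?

(Bands numbered youngest = 1 to oldest = 5.)
[period 1]
Births: 8600 × 0.251 = 2159
Band 2: 10400 × 0.963 = 10015
Band 3: 16900 × 0.952 = 16089
Band 4: 5600 × 0.939 = 5258
Band 5: 8600 × 0.941 + 10300 × 0.389 = 8093 + 4007 = 12100
Population now: 0–9=2159, 10–19=10015, 20–29=16089, 30–39=5258, 40+=12100
[period 2]
Births: 5258 × 0.251 = 1320
Band 2: 2159 × 0.963 = 2079
Band 3: 10015 × 0.952 = 9534
Band 4: 16089 × 0.939 = 15108
Band 5: 5258 × 0.941 + 12100 × 0.389 = 4948 + 4707 = 9655
Population now: 0–9=1320, 10–19=2079, 20–29=9534, 30–39=15108, 40+=9655
[period 3]
Births: 15108 × 0.251 = 3792
Band 2: 1320 × 0.963 = 1271
Band 3: 2079 × 0.952 = 1979
Band 4: 9534 × 0.939 = 8952
Band 5: 15108 × 0.941 + 9655 × 0.389 = 14217 + 3756 = 17973
Population now: 0–9=3792, 10–19=1271, 20–29=1979, 30–39=8952, 40+=17973
[period 4]
Births: 8952 × 0.251 = 2247
Band 2: 3792 × 0.963 = 3652
Band 3: 1271 × 0.952 = 1210
Band 4: 1979 × 0.939 = 1858
Band 5: 8952 × 0.941 + 17973 × 0.389 = 8424 + 6991 = 15415
Population now: 0–9=2247, 10–19=3652, 20–29=1210, 30–39=1858, 40+=15415

2247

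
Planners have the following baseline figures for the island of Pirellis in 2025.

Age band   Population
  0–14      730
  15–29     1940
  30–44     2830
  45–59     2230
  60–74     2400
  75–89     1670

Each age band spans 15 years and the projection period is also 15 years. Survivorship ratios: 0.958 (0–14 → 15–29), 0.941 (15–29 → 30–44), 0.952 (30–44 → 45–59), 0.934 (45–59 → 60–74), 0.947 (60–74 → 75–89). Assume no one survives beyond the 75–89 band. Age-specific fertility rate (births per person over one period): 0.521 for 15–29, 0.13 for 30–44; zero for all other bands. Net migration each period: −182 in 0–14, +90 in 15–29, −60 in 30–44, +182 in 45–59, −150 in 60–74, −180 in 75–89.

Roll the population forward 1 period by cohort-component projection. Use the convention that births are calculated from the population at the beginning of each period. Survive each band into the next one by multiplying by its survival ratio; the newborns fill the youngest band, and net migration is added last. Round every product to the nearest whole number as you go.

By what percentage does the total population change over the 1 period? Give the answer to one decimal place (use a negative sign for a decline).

Call the groups 1 to 6, youngest first.
Period 1:
Births: 1940 × 0.521 = 1011 ; 2830 × 0.13 = 368 → 1379
Group 2: 730 × 0.958 = 699
Group 3: 1940 × 0.941 = 1826
Group 4: 2830 × 0.952 = 2694
Group 5: 2230 × 0.934 = 2083
Group 6: 2400 × 0.947 = 2273
Net migration: Group 1 − 182 → 1197; Group 2 + 90 → 789; Group 3 − 60 → 1766; Group 4 + 182 → 2876; Group 5 − 150 → 1933; Group 6 − 180 → 2093
Giving 1197 / 789 / 1766 / 2876 / 1933 / 2093.
Total: 11800 → 10654; change = -1146; percentage change = -9.7%

-9.7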